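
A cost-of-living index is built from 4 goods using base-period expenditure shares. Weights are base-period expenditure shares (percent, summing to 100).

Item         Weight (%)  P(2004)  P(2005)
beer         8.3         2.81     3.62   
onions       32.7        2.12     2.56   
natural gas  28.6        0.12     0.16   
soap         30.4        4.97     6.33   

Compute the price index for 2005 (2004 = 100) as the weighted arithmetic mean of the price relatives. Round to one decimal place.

beer: 8.3 × (3.62/2.81) = 8.3 × 1.288256 = 10.6925
onions: 32.7 × (2.56/2.12) = 32.7 × 1.207547 = 39.4868
natural gas: 28.6 × (0.16/0.12) = 28.6 × 1.333333 = 38.1333
soap: 30.4 × (6.33/4.97) = 30.4 × 1.273642 = 38.7187
Index = Σ wᵢ·(p₁ᵢ/p₀ᵢ) = 10.6925 + 39.4868 + 38.1333 + 38.7187 = 127.0314

127.0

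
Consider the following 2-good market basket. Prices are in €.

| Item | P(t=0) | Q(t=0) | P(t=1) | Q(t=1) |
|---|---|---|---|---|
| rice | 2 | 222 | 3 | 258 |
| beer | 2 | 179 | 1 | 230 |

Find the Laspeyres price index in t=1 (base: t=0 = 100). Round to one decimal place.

Laspeyres price index uses base-period quantities as weights.
ΣP(t=1)·Q(t=0) = 3×222 + 1×179 = 666 + 179 = 845
ΣP(t=0)·Q(t=0) = 2×222 + 2×179 = 444 + 358 = 802
Index = 845 / 802 × 100 = 105.3616

105.4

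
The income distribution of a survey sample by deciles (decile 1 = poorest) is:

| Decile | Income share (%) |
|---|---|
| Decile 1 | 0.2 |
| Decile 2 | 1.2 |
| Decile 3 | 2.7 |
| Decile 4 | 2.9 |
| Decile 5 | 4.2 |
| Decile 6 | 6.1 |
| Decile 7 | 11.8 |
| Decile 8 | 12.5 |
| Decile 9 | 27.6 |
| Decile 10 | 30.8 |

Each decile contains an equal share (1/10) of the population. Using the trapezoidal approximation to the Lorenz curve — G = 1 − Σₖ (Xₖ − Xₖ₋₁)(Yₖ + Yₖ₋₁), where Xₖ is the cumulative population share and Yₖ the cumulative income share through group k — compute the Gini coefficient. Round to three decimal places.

Cumulative income shares Yₖ: 0.0020, 0.0140, 0.0410, 0.0700, 0.1120, 0.1730, 0.2910, 0.4160, 0.6920, 1.0000
Σ (Xₖ−Xₖ₋₁)(Yₖ+Yₖ₋₁) = (1/10)(0.0020+0.0000) + (1/10)(0.0140+0.0020) + (1/10)(0.0410+0.0140) + (1/10)(0.0700+0.0410) + (1/10)(0.1120+0.0700) + (1/10)(0.1730+0.1120) + (1/10)(0.2910+0.1730) + (1/10)(0.4160+0.2910) + (1/10)(0.6920+0.4160) + (1/10)(1.0000+0.6920)
  = 0.0002 + 0.0016 + 0.0055 + 0.0111 + 0.0182 + 0.0285 + 0.0464 + 0.0707 + 0.1108 + 0.1692 = 0.4622
G = 1 − 0.4622 = 0.5378

0.538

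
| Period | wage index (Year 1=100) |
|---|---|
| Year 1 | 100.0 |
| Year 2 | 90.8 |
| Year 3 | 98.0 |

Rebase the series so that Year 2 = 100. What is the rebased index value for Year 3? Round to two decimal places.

Rebased(Year 3) = 98.0 / 90.8 × 100 = 107.9295

107.93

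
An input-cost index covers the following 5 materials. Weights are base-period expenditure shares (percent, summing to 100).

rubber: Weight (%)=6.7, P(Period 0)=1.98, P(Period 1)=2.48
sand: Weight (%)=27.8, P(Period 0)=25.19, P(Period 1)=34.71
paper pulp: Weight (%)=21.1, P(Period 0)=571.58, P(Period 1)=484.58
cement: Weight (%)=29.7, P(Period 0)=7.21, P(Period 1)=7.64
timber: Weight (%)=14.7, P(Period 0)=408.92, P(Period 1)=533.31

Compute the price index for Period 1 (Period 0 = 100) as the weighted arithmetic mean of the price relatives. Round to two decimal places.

115.23

rubber: 6.7 × (2.48/1.98) = 6.7 × 1.252525 = 8.3919
sand: 27.8 × (34.71/25.19) = 27.8 × 1.377928 = 38.3064
paper pulp: 21.1 × (484.58/571.58) = 21.1 × 0.847790 = 17.8884
cement: 29.7 × (7.64/7.21) = 29.7 × 1.059639 = 31.4713
timber: 14.7 × (533.31/408.92) = 14.7 × 1.304192 = 19.1716
Index = Σ wᵢ·(p₁ᵢ/p₀ᵢ) = 8.3919 + 38.3064 + 17.8884 + 31.4713 + 19.1716 = 115.2296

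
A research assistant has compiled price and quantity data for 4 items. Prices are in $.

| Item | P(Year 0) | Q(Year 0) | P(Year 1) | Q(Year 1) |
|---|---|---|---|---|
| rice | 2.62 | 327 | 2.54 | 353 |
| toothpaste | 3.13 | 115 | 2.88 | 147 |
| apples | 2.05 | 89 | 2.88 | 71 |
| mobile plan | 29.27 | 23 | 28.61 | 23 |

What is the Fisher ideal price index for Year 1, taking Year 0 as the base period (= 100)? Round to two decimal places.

99.61

Laspeyres component (base-period weights):
ΣP(Year 1)Q(Year 0) = 2.54×327 + 2.88×115 + 2.88×89 + 28.61×23 = 830.58 + 331.2 + 256.32 + 658.03 = 2076.13
ΣP(Year 0)Q(Year 0) = 2.62×327 + 3.13×115 + 2.05×89 + 29.27×23 = 856.74 + 359.95 + 182.45 + 673.21 = 2072.35
L = 2076.13 / 2072.35 × 100 = 100.1824
Paasche component (current-period weights):
ΣP(Year 1)Q(Year 1) = 2.54×353 + 2.88×147 + 2.88×71 + 28.61×23 = 896.62 + 423.36 + 204.48 + 658.03 = 2182.49
ΣP(Year 0)Q(Year 1) = 2.62×353 + 3.13×147 + 2.05×71 + 29.27×23 = 924.86 + 460.11 + 145.55 + 673.21 = 2203.73
P = 2182.49 / 2203.73 × 100 = 99.0362
Fisher = √(L × P) = √(100.1824 × 99.0362) = 99.6076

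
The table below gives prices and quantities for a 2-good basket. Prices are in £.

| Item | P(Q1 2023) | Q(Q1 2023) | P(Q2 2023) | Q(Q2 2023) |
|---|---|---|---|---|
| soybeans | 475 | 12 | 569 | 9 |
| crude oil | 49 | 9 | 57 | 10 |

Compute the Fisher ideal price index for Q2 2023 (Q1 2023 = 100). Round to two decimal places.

119.49

Laspeyres component (base-period weights):
ΣP(Q2 2023)Q(Q1 2023) = 569×12 + 57×9 = 6828 + 513 = 7341
ΣP(Q1 2023)Q(Q1 2023) = 475×12 + 49×9 = 5700 + 441 = 6141
L = 7341 / 6141 × 100 = 119.5408
Paasche component (current-period weights):
ΣP(Q2 2023)Q(Q2 2023) = 569×9 + 57×10 = 5121 + 570 = 5691
ΣP(Q1 2023)Q(Q2 2023) = 475×9 + 49×10 = 4275 + 490 = 4765
P = 5691 / 4765 × 100 = 119.4334
Fisher = √(L × P) = √(119.5408 × 119.4334) = 119.4871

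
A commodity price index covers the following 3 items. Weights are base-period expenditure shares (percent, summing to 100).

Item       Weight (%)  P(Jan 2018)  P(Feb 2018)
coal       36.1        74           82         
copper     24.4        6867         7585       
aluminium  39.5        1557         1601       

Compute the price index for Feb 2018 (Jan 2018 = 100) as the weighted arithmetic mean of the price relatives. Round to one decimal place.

coal: 36.1 × (82/74) = 36.1 × 1.108108 = 40.0027
copper: 24.4 × (7585/6867) = 24.4 × 1.104558 = 26.9512
aluminium: 39.5 × (1601/1557) = 39.5 × 1.028259 = 40.6162
Index = Σ wᵢ·(p₁ᵢ/p₀ᵢ) = 40.0027 + 26.9512 + 40.6162 = 107.5702

107.6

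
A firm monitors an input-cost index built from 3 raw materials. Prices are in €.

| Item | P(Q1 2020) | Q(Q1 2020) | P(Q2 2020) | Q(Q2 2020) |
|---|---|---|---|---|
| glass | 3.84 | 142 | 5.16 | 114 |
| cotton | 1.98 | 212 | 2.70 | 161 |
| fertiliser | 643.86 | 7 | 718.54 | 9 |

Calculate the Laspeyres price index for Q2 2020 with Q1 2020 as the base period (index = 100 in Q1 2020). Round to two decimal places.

Laspeyres price index uses base-period quantities as weights.
ΣP(Q2 2020)·Q(Q1 2020) = 5.16×142 + 2.70×212 + 718.54×7 = 732.72 + 572.4 + 5029.78 = 6334.9
ΣP(Q1 2020)·Q(Q1 2020) = 3.84×142 + 1.98×212 + 643.86×7 = 545.28 + 419.76 + 4507.02 = 5472.06
Index = 6334.9 / 5472.06 × 100 = 115.7681

115.77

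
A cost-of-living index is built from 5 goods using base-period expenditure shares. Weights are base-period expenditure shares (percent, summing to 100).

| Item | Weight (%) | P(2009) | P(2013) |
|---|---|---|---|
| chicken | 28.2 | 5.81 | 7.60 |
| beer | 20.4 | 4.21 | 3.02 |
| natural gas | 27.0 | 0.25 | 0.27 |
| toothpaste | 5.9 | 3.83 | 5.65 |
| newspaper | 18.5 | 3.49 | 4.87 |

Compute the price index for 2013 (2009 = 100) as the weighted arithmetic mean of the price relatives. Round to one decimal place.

chicken: 28.2 × (7.60/5.81) = 28.2 × 1.308090 = 36.8881
beer: 20.4 × (3.02/4.21) = 20.4 × 0.717340 = 14.6337
natural gas: 27.0 × (0.27/0.25) = 27.0 × 1.080000 = 29.1600
toothpaste: 5.9 × (5.65/3.83) = 5.9 × 1.475196 = 8.7037
newspaper: 18.5 × (4.87/3.49) = 18.5 × 1.395415 = 25.8152
Index = Σ wᵢ·(p₁ᵢ/p₀ᵢ) = 36.8881 + 14.6337 + 29.1600 + 8.7037 + 25.8152 = 115.2007

115.2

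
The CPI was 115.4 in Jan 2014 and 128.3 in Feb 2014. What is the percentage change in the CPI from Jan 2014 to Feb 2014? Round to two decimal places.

11.18%

Change = (128.3 − 115.4) / 115.4 × 100
       = 12.9 / 115.4 × 100 = 11.1785%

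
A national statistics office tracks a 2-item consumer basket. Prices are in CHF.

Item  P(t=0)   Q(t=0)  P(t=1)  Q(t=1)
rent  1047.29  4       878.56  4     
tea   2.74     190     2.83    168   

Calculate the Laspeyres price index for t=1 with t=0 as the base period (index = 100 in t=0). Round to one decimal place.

Laspeyres price index uses base-period quantities as weights.
ΣP(t=1)·Q(t=0) = 878.56×4 + 2.83×190 = 3514.24 + 537.7 = 4051.94
ΣP(t=0)·Q(t=0) = 1047.29×4 + 2.74×190 = 4189.16 + 520.6 = 4709.76
Index = 4051.94 / 4709.76 × 100 = 86.0328

86.0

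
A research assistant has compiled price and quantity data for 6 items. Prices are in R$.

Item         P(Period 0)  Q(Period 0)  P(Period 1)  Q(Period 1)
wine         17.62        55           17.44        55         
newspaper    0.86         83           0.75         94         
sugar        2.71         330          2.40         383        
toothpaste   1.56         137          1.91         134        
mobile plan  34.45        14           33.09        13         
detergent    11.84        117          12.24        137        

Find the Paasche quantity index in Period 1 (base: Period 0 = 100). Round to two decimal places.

Paasche quantity index uses current-period prices as weights.
ΣP(Period 1)·Q(Period 1) = 17.44×55 + 0.75×94 + 2.40×383 + 1.91×134 + 33.09×13 + 12.24×137 = 959.2 + 70.5 + 919.2 + 255.94 + 430.17 + 1676.88 = 4311.89
ΣP(Period 1)·Q(Period 0) = 17.44×55 + 0.75×83 + 2.40×330 + 1.91×137 + 33.09×14 + 12.24×117 = 959.2 + 62.25 + 792 + 261.67 + 463.26 + 1432.08 = 3970.46
Index = 4311.89 / 3970.46 × 100 = 108.5993

108.60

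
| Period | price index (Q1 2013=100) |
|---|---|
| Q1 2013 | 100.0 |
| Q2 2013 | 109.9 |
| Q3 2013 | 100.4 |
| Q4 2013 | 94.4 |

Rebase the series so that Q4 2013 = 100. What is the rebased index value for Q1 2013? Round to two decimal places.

Rebased(Q1 2013) = 100.0 / 94.4 × 100 = 105.9322

105.93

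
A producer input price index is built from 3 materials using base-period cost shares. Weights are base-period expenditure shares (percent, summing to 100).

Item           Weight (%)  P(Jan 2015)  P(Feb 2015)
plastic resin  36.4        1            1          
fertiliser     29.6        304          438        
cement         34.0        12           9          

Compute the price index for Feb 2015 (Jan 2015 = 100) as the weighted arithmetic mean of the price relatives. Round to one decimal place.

104.5

plastic resin: 36.4 × (1/1) = 36.4 × 1.000000 = 36.4000
fertiliser: 29.6 × (438/304) = 29.6 × 1.440789 = 42.6474
cement: 34.0 × (9/12) = 34.0 × 0.750000 = 25.5000
Index = Σ wᵢ·(p₁ᵢ/p₀ᵢ) = 36.4000 + 42.6474 + 25.5000 = 104.5474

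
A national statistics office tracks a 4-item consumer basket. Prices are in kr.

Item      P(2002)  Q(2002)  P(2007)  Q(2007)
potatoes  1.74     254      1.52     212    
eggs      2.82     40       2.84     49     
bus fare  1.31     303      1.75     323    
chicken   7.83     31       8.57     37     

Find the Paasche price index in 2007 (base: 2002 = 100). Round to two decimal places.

110.15

Paasche price index uses current-period quantities as weights.
ΣP(2007)·Q(2007) = 1.52×212 + 2.84×49 + 1.75×323 + 8.57×37 = 322.24 + 139.16 + 565.25 + 317.09 = 1343.74
ΣP(2002)·Q(2007) = 1.74×212 + 2.82×49 + 1.31×323 + 7.83×37 = 368.88 + 138.18 + 423.13 + 289.71 = 1219.9
Index = 1343.74 / 1219.9 × 100 = 110.1517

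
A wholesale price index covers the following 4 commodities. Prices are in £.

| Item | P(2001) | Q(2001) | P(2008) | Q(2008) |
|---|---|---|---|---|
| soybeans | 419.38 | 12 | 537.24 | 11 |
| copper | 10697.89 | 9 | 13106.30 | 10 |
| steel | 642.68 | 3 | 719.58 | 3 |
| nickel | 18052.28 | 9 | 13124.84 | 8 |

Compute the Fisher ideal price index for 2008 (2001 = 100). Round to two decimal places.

Laspeyres component (base-period weights):
ΣP(2008)Q(2001) = 537.24×12 + 13106.30×9 + 719.58×3 + 13124.84×9 = 6446.88 + 117956.7 + 2158.74 + 118123.56 = 244685.88
ΣP(2001)Q(2001) = 419.38×12 + 10697.89×9 + 642.68×3 + 18052.28×9 = 5032.56 + 96281.01 + 1928.04 + 162470.52 = 265712.13
L = 244685.88 / 265712.13 × 100 = 92.0868
Paasche component (current-period weights):
ΣP(2008)Q(2008) = 537.24×11 + 13106.30×10 + 719.58×3 + 13124.84×8 = 5909.64 + 131063 + 2158.74 + 104998.72 = 244130.1
ΣP(2001)Q(2008) = 419.38×11 + 10697.89×10 + 642.68×3 + 18052.28×8 = 4613.18 + 106978.9 + 1928.04 + 144418.24 = 257938.36
P = 244130.1 / 257938.36 × 100 = 94.6467
Fisher = √(L × P) = √(92.0868 × 94.6467) = 93.3580

93.36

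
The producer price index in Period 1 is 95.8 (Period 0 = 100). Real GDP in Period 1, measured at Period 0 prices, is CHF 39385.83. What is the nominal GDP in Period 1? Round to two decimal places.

37731.63

Nominal = Real × (Index/100) = 39385.83 × (95.8/100)
        = 39385.83 × 0.958 = 37731.6251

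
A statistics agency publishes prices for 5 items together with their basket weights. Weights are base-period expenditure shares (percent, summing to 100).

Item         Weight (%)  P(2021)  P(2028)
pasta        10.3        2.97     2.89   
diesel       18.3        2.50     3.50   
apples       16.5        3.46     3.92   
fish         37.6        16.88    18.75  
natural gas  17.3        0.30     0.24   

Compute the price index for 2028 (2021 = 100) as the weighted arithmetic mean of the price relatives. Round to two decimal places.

pasta: 10.3 × (2.89/2.97) = 10.3 × 0.973064 = 10.0226
diesel: 18.3 × (3.50/2.50) = 18.3 × 1.400000 = 25.6200
apples: 16.5 × (3.92/3.46) = 16.5 × 1.132948 = 18.6936
fish: 37.6 × (18.75/16.88) = 37.6 × 1.110782 = 41.7654
natural gas: 17.3 × (0.24/0.30) = 17.3 × 0.800000 = 13.8400
Index = Σ wᵢ·(p₁ᵢ/p₀ᵢ) = 10.0226 + 25.6200 + 18.6936 + 41.7654 + 13.8400 = 109.9416

109.94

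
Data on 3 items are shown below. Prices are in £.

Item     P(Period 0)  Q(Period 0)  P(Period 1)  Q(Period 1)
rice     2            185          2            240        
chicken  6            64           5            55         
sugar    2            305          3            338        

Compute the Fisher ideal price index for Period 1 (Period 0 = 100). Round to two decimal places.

118.35

Laspeyres component (base-period weights):
ΣP(Period 1)Q(Period 0) = 2×185 + 5×64 + 3×305 = 370 + 320 + 915 = 1605
ΣP(Period 0)Q(Period 0) = 2×185 + 6×64 + 2×305 = 370 + 384 + 610 = 1364
L = 1605 / 1364 × 100 = 117.6686
Paasche component (current-period weights):
ΣP(Period 1)Q(Period 1) = 2×240 + 5×55 + 3×338 = 480 + 275 + 1014 = 1769
ΣP(Period 0)Q(Period 1) = 2×240 + 6×55 + 2×338 = 480 + 330 + 676 = 1486
P = 1769 / 1486 × 100 = 119.0444
Fisher = √(L × P) = √(117.6686 × 119.0444) = 118.3545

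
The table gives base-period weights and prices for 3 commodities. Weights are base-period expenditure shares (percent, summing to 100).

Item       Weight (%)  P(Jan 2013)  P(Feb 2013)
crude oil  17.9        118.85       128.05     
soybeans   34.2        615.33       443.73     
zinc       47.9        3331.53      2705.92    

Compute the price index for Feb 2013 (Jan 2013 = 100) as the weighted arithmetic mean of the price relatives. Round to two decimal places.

crude oil: 17.9 × (128.05/118.85) = 17.9 × 1.077408 = 19.2856
soybeans: 34.2 × (443.73/615.33) = 34.2 × 0.721125 = 24.6625
zinc: 47.9 × (2705.92/3331.53) = 47.9 × 0.812215 = 38.9051
Index = Σ wᵢ·(p₁ᵢ/p₀ᵢ) = 19.2856 + 24.6625 + 38.9051 = 82.8532

82.85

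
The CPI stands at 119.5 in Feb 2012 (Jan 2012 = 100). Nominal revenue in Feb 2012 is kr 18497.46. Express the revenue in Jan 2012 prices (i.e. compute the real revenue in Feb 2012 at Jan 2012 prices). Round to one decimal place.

15479.0

Real = Nominal ÷ (Index/100) = 18497.46 ÷ (119.5/100)
     = 18497.46 ÷ 1.195 = 15479.0460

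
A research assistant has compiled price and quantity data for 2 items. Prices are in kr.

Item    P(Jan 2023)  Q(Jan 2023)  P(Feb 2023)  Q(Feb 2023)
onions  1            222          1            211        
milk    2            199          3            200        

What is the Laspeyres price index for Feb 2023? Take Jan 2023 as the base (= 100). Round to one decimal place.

132.1

Laspeyres price index uses base-period quantities as weights.
ΣP(Feb 2023)·Q(Jan 2023) = 1×222 + 3×199 = 222 + 597 = 819
ΣP(Jan 2023)·Q(Jan 2023) = 1×222 + 2×199 = 222 + 398 = 620
Index = 819 / 620 × 100 = 132.0968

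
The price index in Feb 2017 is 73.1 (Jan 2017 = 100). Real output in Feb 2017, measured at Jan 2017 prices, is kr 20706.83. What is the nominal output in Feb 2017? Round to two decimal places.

Nominal = Real × (Index/100) = 20706.83 × (73.1/100)
        = 20706.83 × 0.731 = 15136.6927

15136.69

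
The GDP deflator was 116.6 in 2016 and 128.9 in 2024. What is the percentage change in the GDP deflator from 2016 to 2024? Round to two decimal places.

Change = (128.9 − 116.6) / 116.6 × 100
       = 12.3 / 116.6 × 100 = 10.5489%

10.55%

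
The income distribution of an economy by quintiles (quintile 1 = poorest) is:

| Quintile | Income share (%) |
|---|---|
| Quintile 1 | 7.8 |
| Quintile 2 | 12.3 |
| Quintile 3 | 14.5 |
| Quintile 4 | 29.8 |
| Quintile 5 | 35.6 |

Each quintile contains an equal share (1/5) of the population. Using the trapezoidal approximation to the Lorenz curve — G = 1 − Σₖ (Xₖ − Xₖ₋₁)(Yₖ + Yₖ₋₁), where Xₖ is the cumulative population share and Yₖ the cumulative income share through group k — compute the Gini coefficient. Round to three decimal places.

Cumulative income shares Yₖ: 0.0780, 0.2010, 0.3460, 0.6440, 1.0000
Σ (Xₖ−Xₖ₋₁)(Yₖ+Yₖ₋₁) = (1/5)(0.0780+0.0000) + (1/5)(0.2010+0.0780) + (1/5)(0.3460+0.2010) + (1/5)(0.6440+0.3460) + (1/5)(1.0000+0.6440)
  = 0.0156 + 0.0558 + 0.1094 + 0.1980 + 0.3288 = 0.7076
G = 1 − 0.7076 = 0.2924

0.292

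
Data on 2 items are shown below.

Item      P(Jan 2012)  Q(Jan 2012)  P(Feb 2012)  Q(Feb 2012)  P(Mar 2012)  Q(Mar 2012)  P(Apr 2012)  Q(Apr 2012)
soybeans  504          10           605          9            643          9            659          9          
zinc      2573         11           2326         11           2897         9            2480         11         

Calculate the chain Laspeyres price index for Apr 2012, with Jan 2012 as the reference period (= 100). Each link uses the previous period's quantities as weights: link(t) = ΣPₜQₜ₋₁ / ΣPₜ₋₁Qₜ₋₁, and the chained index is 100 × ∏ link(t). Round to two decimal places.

Link Jan 2012→Feb 2012:
ΣP(Feb 2012)Q(Jan 2012) = 605×10 + 2326×11 = 6050 + 25586 = 31636
ΣP(Jan 2012)Q(Jan 2012) = 504×10 + 2573×11 = 5040 + 28303 = 33343
link = 31636/33343 = 0.948805
Link Feb 2012→Mar 2012:
ΣP(Mar 2012)Q(Feb 2012) = 643×9 + 2897×11 = 5787 + 31867 = 37654
ΣP(Feb 2012)Q(Feb 2012) = 605×9 + 2326×11 = 5445 + 25586 = 31031
link = 37654/31031 = 1.213432
Link Mar 2012→Apr 2012:
ΣP(Apr 2012)Q(Mar 2012) = 659×9 + 2480×9 = 5931 + 22320 = 28251
ΣP(Mar 2012)Q(Mar 2012) = 643×9 + 2897×9 = 5787 + 26073 = 31860
link = 28251/31860 = 0.886723
Chained index = 100 × 0.948805 × 1.213432 × 0.886723 = 102.0893

102.09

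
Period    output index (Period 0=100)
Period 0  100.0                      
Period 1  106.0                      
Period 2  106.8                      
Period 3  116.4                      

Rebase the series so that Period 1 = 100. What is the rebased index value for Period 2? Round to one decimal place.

100.8

Rebased(Period 2) = 106.8 / 106.0 × 100 = 100.7547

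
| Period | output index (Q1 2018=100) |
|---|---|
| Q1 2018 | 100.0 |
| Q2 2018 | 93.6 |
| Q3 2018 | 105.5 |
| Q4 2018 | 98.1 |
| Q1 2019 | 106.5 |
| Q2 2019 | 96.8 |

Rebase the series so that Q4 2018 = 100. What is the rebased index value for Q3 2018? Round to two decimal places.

107.54

Rebased(Q3 2018) = 105.5 / 98.1 × 100 = 107.5433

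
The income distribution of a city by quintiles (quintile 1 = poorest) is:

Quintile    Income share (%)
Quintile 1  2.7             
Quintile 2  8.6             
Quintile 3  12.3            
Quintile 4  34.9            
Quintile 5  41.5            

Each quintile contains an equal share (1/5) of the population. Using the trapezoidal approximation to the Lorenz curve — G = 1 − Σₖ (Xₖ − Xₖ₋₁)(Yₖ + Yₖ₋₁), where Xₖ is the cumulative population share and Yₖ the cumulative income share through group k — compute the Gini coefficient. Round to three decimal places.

Cumulative income shares Yₖ: 0.0270, 0.1130, 0.2360, 0.5850, 1.0000
Σ (Xₖ−Xₖ₋₁)(Yₖ+Yₖ₋₁) = (1/5)(0.0270+0.0000) + (1/5)(0.1130+0.0270) + (1/5)(0.2360+0.1130) + (1/5)(0.5850+0.2360) + (1/5)(1.0000+0.5850)
  = 0.0054 + 0.0280 + 0.0698 + 0.1642 + 0.3170 = 0.5844
G = 1 − 0.5844 = 0.4156

0.416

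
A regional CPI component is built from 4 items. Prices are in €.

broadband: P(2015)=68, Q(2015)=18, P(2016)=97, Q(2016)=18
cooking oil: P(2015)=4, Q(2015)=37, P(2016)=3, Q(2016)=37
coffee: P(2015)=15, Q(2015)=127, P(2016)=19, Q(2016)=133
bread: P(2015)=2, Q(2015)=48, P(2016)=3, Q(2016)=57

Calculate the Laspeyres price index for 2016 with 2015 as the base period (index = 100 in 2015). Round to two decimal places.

Laspeyres price index uses base-period quantities as weights.
ΣP(2016)·Q(2015) = 97×18 + 3×37 + 19×127 + 3×48 = 1746 + 111 + 2413 + 144 = 4414
ΣP(2015)·Q(2015) = 68×18 + 4×37 + 15×127 + 2×48 = 1224 + 148 + 1905 + 96 = 3373
Index = 4414 / 3373 × 100 = 130.8627

130.86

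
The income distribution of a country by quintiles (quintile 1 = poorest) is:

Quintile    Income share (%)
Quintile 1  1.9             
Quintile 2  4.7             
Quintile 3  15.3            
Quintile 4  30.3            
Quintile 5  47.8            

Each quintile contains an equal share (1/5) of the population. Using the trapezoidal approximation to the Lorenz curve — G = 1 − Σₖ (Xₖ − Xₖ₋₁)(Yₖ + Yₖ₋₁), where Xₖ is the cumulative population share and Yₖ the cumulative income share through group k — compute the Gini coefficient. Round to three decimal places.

0.470

Cumulative income shares Yₖ: 0.0190, 0.0660, 0.2190, 0.5220, 1.0000
Σ (Xₖ−Xₖ₋₁)(Yₖ+Yₖ₋₁) = (1/5)(0.0190+0.0000) + (1/5)(0.0660+0.0190) + (1/5)(0.2190+0.0660) + (1/5)(0.5220+0.2190) + (1/5)(1.0000+0.5220)
  = 0.0038 + 0.0170 + 0.0570 + 0.1482 + 0.3044 = 0.5304
G = 1 − 0.5304 = 0.4696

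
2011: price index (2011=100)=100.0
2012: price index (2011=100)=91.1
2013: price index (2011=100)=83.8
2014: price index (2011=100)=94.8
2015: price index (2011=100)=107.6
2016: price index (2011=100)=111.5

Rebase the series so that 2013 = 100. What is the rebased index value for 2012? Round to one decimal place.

108.7

Rebased(2012) = 91.1 / 83.8 × 100 = 108.7112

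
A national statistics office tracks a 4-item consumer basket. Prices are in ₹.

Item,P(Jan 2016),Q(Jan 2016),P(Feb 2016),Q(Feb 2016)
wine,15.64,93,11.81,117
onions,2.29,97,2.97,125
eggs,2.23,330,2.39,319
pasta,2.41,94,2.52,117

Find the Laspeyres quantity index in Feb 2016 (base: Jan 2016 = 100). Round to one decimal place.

117.8

Laspeyres quantity index uses base-period prices as weights.
ΣP(Jan 2016)·Q(Feb 2016) = 15.64×117 + 2.29×125 + 2.23×319 + 2.41×117 = 1829.88 + 286.25 + 711.37 + 281.97 = 3109.47
ΣP(Jan 2016)·Q(Jan 2016) = 15.64×93 + 2.29×97 + 2.23×330 + 2.41×94 = 1454.52 + 222.13 + 735.9 + 226.54 = 2639.09
Index = 3109.47 / 2639.09 × 100 = 117.8236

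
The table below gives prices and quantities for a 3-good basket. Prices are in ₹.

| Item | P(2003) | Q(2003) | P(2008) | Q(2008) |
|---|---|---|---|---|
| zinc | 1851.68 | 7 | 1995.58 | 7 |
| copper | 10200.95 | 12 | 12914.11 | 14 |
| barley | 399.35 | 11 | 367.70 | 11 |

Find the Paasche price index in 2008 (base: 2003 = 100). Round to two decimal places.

124.13

Paasche price index uses current-period quantities as weights.
ΣP(2008)·Q(2008) = 1995.58×7 + 12914.11×14 + 367.70×11 = 13969.06 + 180797.54 + 4044.7 = 198811.3
ΣP(2003)·Q(2008) = 1851.68×7 + 10200.95×14 + 399.35×11 = 12961.76 + 142813.3 + 4392.85 = 160167.91
Index = 198811.3 / 160167.91 × 100 = 124.1268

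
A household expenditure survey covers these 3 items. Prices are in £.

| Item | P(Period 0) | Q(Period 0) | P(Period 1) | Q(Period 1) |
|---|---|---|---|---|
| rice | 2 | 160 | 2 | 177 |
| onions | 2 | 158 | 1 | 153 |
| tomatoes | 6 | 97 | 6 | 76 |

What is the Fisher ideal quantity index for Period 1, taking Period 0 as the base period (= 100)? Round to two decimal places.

Laspeyres component (base-period weights):
ΣP(Period 0)Q(Period 1) = 2×177 + 2×153 + 6×76 = 354 + 306 + 456 = 1116
ΣP(Period 0)Q(Period 0) = 2×160 + 2×158 + 6×97 = 320 + 316 + 582 = 1218
L = 1116 / 1218 × 100 = 91.6256
Paasche component (current-period weights):
ΣP(Period 1)Q(Period 1) = 2×177 + 1×153 + 6×76 = 354 + 153 + 456 = 963
ΣP(Period 1)Q(Period 0) = 2×160 + 1×158 + 6×97 = 320 + 158 + 582 = 1060
P = 963 / 1060 × 100 = 90.8491
Fisher = √(L × P) = √(91.6256 × 90.8491) = 91.2365

91.24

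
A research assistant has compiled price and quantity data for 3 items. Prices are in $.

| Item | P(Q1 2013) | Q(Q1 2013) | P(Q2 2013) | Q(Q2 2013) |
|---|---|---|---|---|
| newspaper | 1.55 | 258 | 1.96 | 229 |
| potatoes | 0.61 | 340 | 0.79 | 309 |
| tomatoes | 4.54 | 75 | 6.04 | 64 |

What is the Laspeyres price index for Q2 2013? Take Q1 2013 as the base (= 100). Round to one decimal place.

Laspeyres price index uses base-period quantities as weights.
ΣP(Q2 2013)·Q(Q1 2013) = 1.96×258 + 0.79×340 + 6.04×75 = 505.68 + 268.6 + 453 = 1227.28
ΣP(Q1 2013)·Q(Q1 2013) = 1.55×258 + 0.61×340 + 4.54×75 = 399.9 + 207.4 + 340.5 = 947.8
Index = 1227.28 / 947.8 × 100 = 129.4872

129.5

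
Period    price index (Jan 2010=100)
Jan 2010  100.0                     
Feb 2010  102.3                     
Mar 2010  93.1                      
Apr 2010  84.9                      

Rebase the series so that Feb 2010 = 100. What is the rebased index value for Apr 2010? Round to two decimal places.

Rebased(Apr 2010) = 84.9 / 102.3 × 100 = 82.9912

82.99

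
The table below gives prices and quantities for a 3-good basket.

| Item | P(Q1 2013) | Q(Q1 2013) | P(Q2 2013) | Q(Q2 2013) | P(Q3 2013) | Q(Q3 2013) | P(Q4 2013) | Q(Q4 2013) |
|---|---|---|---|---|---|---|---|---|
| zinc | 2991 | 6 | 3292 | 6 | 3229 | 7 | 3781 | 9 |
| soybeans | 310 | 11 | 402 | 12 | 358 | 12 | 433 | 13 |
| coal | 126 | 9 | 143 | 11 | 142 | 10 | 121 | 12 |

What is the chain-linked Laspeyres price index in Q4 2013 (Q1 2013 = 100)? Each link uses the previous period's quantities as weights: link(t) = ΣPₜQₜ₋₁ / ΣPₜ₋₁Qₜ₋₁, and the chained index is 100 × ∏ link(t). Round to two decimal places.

126.81

Link Q1 2013→Q2 2013:
ΣP(Q2 2013)Q(Q1 2013) = 3292×6 + 402×11 + 143×9 = 19752 + 4422 + 1287 = 25461
ΣP(Q1 2013)Q(Q1 2013) = 2991×6 + 310×11 + 126×9 = 17946 + 3410 + 1134 = 22490
link = 25461/22490 = 1.132103
Link Q2 2013→Q3 2013:
ΣP(Q3 2013)Q(Q2 2013) = 3229×6 + 358×12 + 142×11 = 19374 + 4296 + 1562 = 25232
ΣP(Q2 2013)Q(Q2 2013) = 3292×6 + 402×12 + 143×11 = 19752 + 4824 + 1573 = 26149
link = 25232/26149 = 0.964932
Link Q3 2013→Q4 2013:
ΣP(Q4 2013)Q(Q3 2013) = 3781×7 + 433×12 + 121×10 = 26467 + 5196 + 1210 = 32873
ΣP(Q3 2013)Q(Q3 2013) = 3229×7 + 358×12 + 142×10 = 22603 + 4296 + 1420 = 28319
link = 32873/28319 = 1.160811
Chained index = 100 × 1.132103 × 0.964932 × 1.160811 = 126.8072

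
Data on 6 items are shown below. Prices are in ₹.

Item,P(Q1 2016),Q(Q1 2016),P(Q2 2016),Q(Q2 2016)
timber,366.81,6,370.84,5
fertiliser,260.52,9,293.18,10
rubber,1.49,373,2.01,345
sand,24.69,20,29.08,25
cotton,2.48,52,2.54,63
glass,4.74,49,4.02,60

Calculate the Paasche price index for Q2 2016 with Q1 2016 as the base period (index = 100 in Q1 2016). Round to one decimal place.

Paasche price index uses current-period quantities as weights.
ΣP(Q2 2016)·Q(Q2 2016) = 370.84×5 + 293.18×10 + 2.01×345 + 29.08×25 + 2.54×63 + 4.02×60 = 1854.2 + 2931.8 + 693.45 + 727 + 160.02 + 241.2 = 6607.67
ΣP(Q1 2016)·Q(Q2 2016) = 366.81×5 + 260.52×10 + 1.49×345 + 24.69×25 + 2.48×63 + 4.74×60 = 1834.05 + 2605.2 + 514.05 + 617.25 + 156.24 + 284.4 = 6011.19
Index = 6607.67 / 6011.19 × 100 = 109.9228

109.9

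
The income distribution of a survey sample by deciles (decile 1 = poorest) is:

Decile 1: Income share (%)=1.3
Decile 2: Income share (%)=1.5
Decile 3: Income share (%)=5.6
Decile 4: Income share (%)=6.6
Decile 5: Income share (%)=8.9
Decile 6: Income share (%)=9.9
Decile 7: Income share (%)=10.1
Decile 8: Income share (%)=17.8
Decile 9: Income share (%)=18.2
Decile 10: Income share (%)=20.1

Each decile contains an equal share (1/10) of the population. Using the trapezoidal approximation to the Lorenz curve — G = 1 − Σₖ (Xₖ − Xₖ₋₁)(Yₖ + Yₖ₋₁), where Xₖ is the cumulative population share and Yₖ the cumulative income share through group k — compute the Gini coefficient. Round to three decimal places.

0.359

Cumulative income shares Yₖ: 0.0130, 0.0280, 0.0840, 0.1500, 0.2390, 0.3380, 0.4390, 0.6170, 0.7990, 1.0000
Σ (Xₖ−Xₖ₋₁)(Yₖ+Yₖ₋₁) = (1/10)(0.0130+0.0000) + (1/10)(0.0280+0.0130) + (1/10)(0.0840+0.0280) + (1/10)(0.1500+0.0840) + (1/10)(0.2390+0.1500) + (1/10)(0.3380+0.2390) + (1/10)(0.4390+0.3380) + (1/10)(0.6170+0.4390) + (1/10)(0.7990+0.6170) + (1/10)(1.0000+0.7990)
  = 0.0013 + 0.0041 + 0.0112 + 0.0234 + 0.0389 + 0.0577 + 0.0777 + 0.1056 + 0.1416 + 0.1799 = 0.6414
G = 1 − 0.6414 = 0.3586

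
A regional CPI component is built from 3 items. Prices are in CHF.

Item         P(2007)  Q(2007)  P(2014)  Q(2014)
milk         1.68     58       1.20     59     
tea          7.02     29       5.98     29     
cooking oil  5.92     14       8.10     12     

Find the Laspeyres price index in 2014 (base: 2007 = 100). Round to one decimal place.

92.8

Laspeyres price index uses base-period quantities as weights.
ΣP(2014)·Q(2007) = 1.20×58 + 5.98×29 + 8.10×14 = 69.6 + 173.42 + 113.4 = 356.42
ΣP(2007)·Q(2007) = 1.68×58 + 7.02×29 + 5.92×14 = 97.44 + 203.58 + 82.88 = 383.9
Index = 356.42 / 383.9 × 100 = 92.8419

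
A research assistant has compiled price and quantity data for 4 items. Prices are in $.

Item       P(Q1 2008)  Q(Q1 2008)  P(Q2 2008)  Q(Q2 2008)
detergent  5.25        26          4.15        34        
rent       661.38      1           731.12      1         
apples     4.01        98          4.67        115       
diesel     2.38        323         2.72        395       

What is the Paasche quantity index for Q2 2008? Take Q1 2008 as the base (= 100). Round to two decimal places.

114.18

Paasche quantity index uses current-period prices as weights.
ΣP(Q2 2008)·Q(Q2 2008) = 4.15×34 + 731.12×1 + 4.67×115 + 2.72×395 = 141.1 + 731.12 + 537.05 + 1074.4 = 2483.67
ΣP(Q2 2008)·Q(Q1 2008) = 4.15×26 + 731.12×1 + 4.67×98 + 2.72×323 = 107.9 + 731.12 + 457.66 + 878.56 = 2175.24
Index = 2483.67 / 2175.24 × 100 = 114.1791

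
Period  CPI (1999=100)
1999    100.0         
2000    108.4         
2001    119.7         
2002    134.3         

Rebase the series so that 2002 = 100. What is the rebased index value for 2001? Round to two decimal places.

89.13

Rebased(2001) = 119.7 / 134.3 × 100 = 89.1288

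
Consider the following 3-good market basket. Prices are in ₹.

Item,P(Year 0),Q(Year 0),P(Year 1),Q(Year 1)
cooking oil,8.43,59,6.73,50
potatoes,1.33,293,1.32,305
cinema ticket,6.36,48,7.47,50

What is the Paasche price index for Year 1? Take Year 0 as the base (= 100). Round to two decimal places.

Paasche price index uses current-period quantities as weights.
ΣP(Year 1)·Q(Year 1) = 6.73×50 + 1.32×305 + 7.47×50 = 336.5 + 402.6 + 373.5 = 1112.6
ΣP(Year 0)·Q(Year 1) = 8.43×50 + 1.33×305 + 6.36×50 = 421.5 + 405.65 + 318 = 1145.15
Index = 1112.6 / 1145.15 × 100 = 97.1576

97.16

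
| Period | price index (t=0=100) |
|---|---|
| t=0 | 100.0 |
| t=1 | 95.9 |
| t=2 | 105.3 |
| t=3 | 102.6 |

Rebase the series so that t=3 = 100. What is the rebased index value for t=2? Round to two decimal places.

102.63

Rebased(t=2) = 105.3 / 102.6 × 100 = 102.6316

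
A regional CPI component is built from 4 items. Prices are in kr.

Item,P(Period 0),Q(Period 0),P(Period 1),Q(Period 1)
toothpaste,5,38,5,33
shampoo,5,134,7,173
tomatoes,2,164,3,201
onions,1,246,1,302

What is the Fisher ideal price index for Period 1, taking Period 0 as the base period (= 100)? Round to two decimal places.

130.83

Laspeyres component (base-period weights):
ΣP(Period 1)Q(Period 0) = 5×38 + 7×134 + 3×164 + 1×246 = 190 + 938 + 492 + 246 = 1866
ΣP(Period 0)Q(Period 0) = 5×38 + 5×134 + 2×164 + 1×246 = 190 + 670 + 328 + 246 = 1434
L = 1866 / 1434 × 100 = 130.1255
Paasche component (current-period weights):
ΣP(Period 1)Q(Period 1) = 5×33 + 7×173 + 3×201 + 1×302 = 165 + 1211 + 603 + 302 = 2281
ΣP(Period 0)Q(Period 1) = 5×33 + 5×173 + 2×201 + 1×302 = 165 + 865 + 402 + 302 = 1734
P = 2281 / 1734 × 100 = 131.5456
Fisher = √(L × P) = √(130.1255 × 131.5456) = 130.8336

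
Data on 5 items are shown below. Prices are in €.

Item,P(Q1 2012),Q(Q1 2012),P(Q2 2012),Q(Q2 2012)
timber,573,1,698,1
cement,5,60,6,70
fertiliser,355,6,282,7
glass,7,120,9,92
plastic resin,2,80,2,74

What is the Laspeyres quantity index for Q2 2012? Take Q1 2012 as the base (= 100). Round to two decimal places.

Laspeyres quantity index uses base-period prices as weights.
ΣP(Q1 2012)·Q(Q2 2012) = 573×1 + 5×70 + 355×7 + 7×92 + 2×74 = 573 + 350 + 2485 + 644 + 148 = 4200
ΣP(Q1 2012)·Q(Q1 2012) = 573×1 + 5×60 + 355×6 + 7×120 + 2×80 = 573 + 300 + 2130 + 840 + 160 = 4003
Index = 4200 / 4003 × 100 = 104.9213

104.92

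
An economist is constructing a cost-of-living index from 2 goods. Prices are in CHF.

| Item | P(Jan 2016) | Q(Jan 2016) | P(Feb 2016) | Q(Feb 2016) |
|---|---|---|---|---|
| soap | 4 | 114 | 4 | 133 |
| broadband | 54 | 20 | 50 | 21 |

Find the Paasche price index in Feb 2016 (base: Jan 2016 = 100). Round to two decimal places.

Paasche price index uses current-period quantities as weights.
ΣP(Feb 2016)·Q(Feb 2016) = 4×133 + 50×21 = 532 + 1050 = 1582
ΣP(Jan 2016)·Q(Feb 2016) = 4×133 + 54×21 = 532 + 1134 = 1666
Index = 1582 / 1666 × 100 = 94.9580

94.96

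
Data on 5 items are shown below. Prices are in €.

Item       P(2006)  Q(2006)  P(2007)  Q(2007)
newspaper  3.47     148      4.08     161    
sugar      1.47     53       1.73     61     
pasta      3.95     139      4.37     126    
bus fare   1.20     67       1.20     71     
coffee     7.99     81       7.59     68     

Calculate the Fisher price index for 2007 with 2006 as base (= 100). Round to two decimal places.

107.42

Laspeyres component (base-period weights):
ΣP(2007)Q(2006) = 4.08×148 + 1.73×53 + 4.37×139 + 1.20×67 + 7.59×81 = 603.84 + 91.69 + 607.43 + 80.4 + 614.79 = 1998.15
ΣP(2006)Q(2006) = 3.47×148 + 1.47×53 + 3.95×139 + 1.20×67 + 7.99×81 = 513.56 + 77.91 + 549.05 + 80.4 + 647.19 = 1868.11
L = 1998.15 / 1868.11 × 100 = 106.9610
Paasche component (current-period weights):
ΣP(2007)Q(2007) = 4.08×161 + 1.73×61 + 4.37×126 + 1.20×71 + 7.59×68 = 656.88 + 105.53 + 550.62 + 85.2 + 516.12 = 1914.35
ΣP(2006)Q(2007) = 3.47×161 + 1.47×61 + 3.95×126 + 1.20×71 + 7.99×68 = 558.67 + 89.67 + 497.7 + 85.2 + 543.32 = 1774.56
P = 1914.35 / 1774.56 × 100 = 107.8774
Fisher = √(L × P) = √(106.9610 × 107.8774) = 107.4183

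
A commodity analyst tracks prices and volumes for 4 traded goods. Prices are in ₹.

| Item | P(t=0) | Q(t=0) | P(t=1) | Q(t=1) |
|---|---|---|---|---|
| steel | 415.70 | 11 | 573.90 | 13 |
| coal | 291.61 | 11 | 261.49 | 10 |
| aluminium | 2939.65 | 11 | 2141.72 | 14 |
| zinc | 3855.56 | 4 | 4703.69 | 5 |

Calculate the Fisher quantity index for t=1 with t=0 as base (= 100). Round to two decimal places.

123.55

Laspeyres component (base-period weights):
ΣP(t=0)Q(t=1) = 415.70×13 + 291.61×10 + 2939.65×14 + 3855.56×5 = 5404.1 + 2916.1 + 41155.1 + 19277.8 = 68753.1
ΣP(t=0)Q(t=0) = 415.70×11 + 291.61×11 + 2939.65×11 + 3855.56×4 = 4572.7 + 3207.71 + 32336.15 + 15422.24 = 55538.8
L = 68753.1 / 55538.8 × 100 = 123.7929
Paasche component (current-period weights):
ΣP(t=1)Q(t=1) = 573.90×13 + 261.49×10 + 2141.72×14 + 4703.69×5 = 7460.7 + 2614.9 + 29984.08 + 23518.45 = 63578.13
ΣP(t=1)Q(t=0) = 573.90×11 + 261.49×11 + 2141.72×11 + 4703.69×4 = 6312.9 + 2876.39 + 23558.92 + 18814.76 = 51562.97
P = 63578.13 / 51562.97 × 100 = 123.3019
Fisher = √(L × P) = √(123.7929 × 123.3019) = 123.5472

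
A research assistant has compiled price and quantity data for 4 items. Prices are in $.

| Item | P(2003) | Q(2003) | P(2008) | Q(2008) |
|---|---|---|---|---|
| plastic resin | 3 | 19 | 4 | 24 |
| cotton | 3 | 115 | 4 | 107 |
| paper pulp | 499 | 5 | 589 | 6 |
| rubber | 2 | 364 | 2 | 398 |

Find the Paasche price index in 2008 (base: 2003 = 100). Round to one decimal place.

116.0

Paasche price index uses current-period quantities as weights.
ΣP(2008)·Q(2008) = 4×24 + 4×107 + 589×6 + 2×398 = 96 + 428 + 3534 + 796 = 4854
ΣP(2003)·Q(2008) = 3×24 + 3×107 + 499×6 + 2×398 = 72 + 321 + 2994 + 796 = 4183
Index = 4854 / 4183 × 100 = 116.0411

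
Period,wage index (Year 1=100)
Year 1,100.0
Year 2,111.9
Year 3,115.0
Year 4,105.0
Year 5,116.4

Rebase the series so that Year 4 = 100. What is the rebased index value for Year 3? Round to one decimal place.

109.5

Rebased(Year 3) = 115.0 / 105.0 × 100 = 109.5238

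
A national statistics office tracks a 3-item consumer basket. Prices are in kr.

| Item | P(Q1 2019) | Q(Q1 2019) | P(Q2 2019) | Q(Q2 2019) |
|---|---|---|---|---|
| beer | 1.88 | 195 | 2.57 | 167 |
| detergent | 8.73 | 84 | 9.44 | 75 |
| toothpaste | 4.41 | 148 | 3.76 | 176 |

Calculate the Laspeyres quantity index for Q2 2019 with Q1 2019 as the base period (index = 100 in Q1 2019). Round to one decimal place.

Laspeyres quantity index uses base-period prices as weights.
ΣP(Q1 2019)·Q(Q2 2019) = 1.88×167 + 8.73×75 + 4.41×176 = 313.96 + 654.75 + 776.16 = 1744.87
ΣP(Q1 2019)·Q(Q1 2019) = 1.88×195 + 8.73×84 + 4.41×148 = 366.6 + 733.32 + 652.68 = 1752.6
Index = 1744.87 / 1752.6 × 100 = 99.5589

99.6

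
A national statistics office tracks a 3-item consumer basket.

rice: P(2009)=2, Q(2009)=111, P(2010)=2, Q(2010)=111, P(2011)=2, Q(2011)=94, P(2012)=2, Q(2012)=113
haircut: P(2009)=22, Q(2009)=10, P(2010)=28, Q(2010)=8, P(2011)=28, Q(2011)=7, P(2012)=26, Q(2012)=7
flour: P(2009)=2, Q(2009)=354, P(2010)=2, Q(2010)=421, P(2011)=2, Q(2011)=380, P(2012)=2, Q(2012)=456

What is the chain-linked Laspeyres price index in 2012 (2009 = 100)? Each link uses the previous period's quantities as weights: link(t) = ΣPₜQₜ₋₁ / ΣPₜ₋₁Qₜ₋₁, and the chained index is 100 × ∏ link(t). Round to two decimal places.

103.93

Link 2009→2010:
ΣP(2010)Q(2009) = 2×111 + 28×10 + 2×354 = 222 + 280 + 708 = 1210
ΣP(2009)Q(2009) = 2×111 + 22×10 + 2×354 = 222 + 220 + 708 = 1150
link = 1210/1150 = 1.052174
Link 2010→2011:
ΣP(2011)Q(2010) = 2×111 + 28×8 + 2×421 = 222 + 224 + 842 = 1288
ΣP(2010)Q(2010) = 2×111 + 28×8 + 2×421 = 222 + 224 + 842 = 1288
link = 1288/1288 = 1.000000
Link 2011→2012:
ΣP(2012)Q(2011) = 2×94 + 26×7 + 2×380 = 188 + 182 + 760 = 1130
ΣP(2011)Q(2011) = 2×94 + 28×7 + 2×380 = 188 + 196 + 760 = 1144
link = 1130/1144 = 0.987762
Chained index = 100 × 1.052174 × 1.000000 × 0.987762 = 103.9298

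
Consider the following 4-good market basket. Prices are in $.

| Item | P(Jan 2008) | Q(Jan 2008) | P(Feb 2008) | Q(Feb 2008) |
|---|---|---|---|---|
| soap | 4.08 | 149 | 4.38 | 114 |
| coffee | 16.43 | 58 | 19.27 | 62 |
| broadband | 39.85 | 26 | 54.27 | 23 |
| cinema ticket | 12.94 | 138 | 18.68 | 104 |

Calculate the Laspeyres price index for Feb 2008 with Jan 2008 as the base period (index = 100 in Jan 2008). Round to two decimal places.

131.41

Laspeyres price index uses base-period quantities as weights.
ΣP(Feb 2008)·Q(Jan 2008) = 4.38×149 + 19.27×58 + 54.27×26 + 18.68×138 = 652.62 + 1117.66 + 1411.02 + 2577.84 = 5759.14
ΣP(Jan 2008)·Q(Jan 2008) = 4.08×149 + 16.43×58 + 39.85×26 + 12.94×138 = 607.92 + 952.94 + 1036.1 + 1785.72 = 4382.68
Index = 5759.14 / 4382.68 × 100 = 131.4068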